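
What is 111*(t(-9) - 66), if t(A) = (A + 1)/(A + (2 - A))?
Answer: -7770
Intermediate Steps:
t(A) = 1/2 + A/2 (t(A) = (1 + A)/2 = (1 + A)*(1/2) = 1/2 + A/2)
111*(t(-9) - 66) = 111*((1/2 + (1/2)*(-9)) - 66) = 111*((1/2 - 9/2) - 66) = 111*(-4 - 66) = 111*(-70) = -7770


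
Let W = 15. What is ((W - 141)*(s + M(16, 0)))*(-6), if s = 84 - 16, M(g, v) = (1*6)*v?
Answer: 51408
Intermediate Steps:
M(g, v) = 6*v
s = 68
((W - 141)*(s + M(16, 0)))*(-6) = ((15 - 141)*(68 + 6*0))*(-6) = -126*(68 + 0)*(-6) = -126*68*(-6) = -8568*(-6) = 51408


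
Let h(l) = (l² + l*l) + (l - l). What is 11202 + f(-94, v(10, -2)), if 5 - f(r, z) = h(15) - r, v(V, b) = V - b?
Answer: 10663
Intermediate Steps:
h(l) = 2*l² (h(l) = (l² + l²) + 0 = 2*l² + 0 = 2*l²)
f(r, z) = -445 + r (f(r, z) = 5 - (2*15² - r) = 5 - (2*225 - r) = 5 - (450 - r) = 5 + (-450 + r) = -445 + r)
11202 + f(-94, v(10, -2)) = 11202 + (-445 - 94) = 11202 - 539 = 10663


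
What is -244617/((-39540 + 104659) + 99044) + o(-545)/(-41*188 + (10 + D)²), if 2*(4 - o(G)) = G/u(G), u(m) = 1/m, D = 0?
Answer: 15012369833/832634736 ≈ 18.030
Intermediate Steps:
o(G) = 4 - G²/2 (o(G) = 4 - G/(2*(1/G)) = 4 - G*G/2 = 4 - G²/2)
-244617/((-39540 + 104659) + 99044) + o(-545)/(-41*188 + (10 + D)²) = -244617/((-39540 + 104659) + 99044) + (4 - ½*(-545)²)/(-41*188 + (10 + 0)²) = -244617/(65119 + 99044) + (4 - ½*297025)/(-7708 + 10²) = -244617/164163 + (4 - 297025/2)/(-7708 + 100) = -244617*1/164163 - 297017/2/(-7608) = -81539/54721 - 297017/2*(-1/7608) = -81539/54721 + 297017/15216 = 15012369833/832634736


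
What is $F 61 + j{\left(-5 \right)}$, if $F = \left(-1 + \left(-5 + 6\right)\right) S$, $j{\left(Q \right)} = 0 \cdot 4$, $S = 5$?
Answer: $0$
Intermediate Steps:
$j{\left(Q \right)} = 0$
$F = 0$ ($F = \left(-1 + \left(-5 + 6\right)\right) 5 = \left(-1 + 1\right) 5 = 0 \cdot 5 = 0$)
$F 61 + j{\left(-5 \right)} = 0 \cdot 61 + 0 = 0 + 0 = 0$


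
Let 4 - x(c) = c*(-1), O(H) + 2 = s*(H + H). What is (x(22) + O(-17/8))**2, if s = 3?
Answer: 2025/16 ≈ 126.56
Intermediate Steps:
O(H) = -2 + 6*H (O(H) = -2 + 3*(H + H) = -2 + 3*(2*H) = -2 + 6*H)
x(c) = 4 + c (x(c) = 4 - c*(-1) = 4 - (-1)*c = 4 + c)
(x(22) + O(-17/8))**2 = ((4 + 22) + (-2 + 6*(-17/8)))**2 = (26 + (-2 + 6*(-17*1/8)))**2 = (26 + (-2 + 6*(-17/8)))**2 = (26 + (-2 - 51/4))**2 = (26 - 59/4)**2 = (45/4)**2 = 2025/16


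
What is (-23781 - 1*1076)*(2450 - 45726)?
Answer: 1075711532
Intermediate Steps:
(-23781 - 1*1076)*(2450 - 45726) = (-23781 - 1076)*(-43276) = -24857*(-43276) = 1075711532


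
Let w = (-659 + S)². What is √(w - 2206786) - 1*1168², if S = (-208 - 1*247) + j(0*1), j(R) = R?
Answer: -1364224 + 21*I*√2190 ≈ -1.3642e+6 + 982.75*I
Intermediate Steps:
S = -455 (S = (-208 - 1*247) + 0*1 = (-208 - 247) + 0 = -455 + 0 = -455)
w = 1240996 (w = (-659 - 455)² = (-1114)² = 1240996)
√(w - 2206786) - 1*1168² = √(1240996 - 2206786) - 1*1168² = √(-965790) - 1*1364224 = 21*I*√2190 - 1364224 = -1364224 + 21*I*√2190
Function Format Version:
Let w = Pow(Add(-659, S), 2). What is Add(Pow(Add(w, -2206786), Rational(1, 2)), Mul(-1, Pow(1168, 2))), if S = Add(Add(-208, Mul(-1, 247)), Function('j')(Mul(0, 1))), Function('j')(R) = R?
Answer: Add(-1364224, Mul(21, I, Pow(2190, Rational(1, 2)))) ≈ Add(-1.3642e+6, Mul(982.75, I))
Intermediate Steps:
S = -455 (S = Add(Add(-208, Mul(-1, 247)), Mul(0, 1)) = Add(Add(-208, -247), 0) = Add(-455, 0) = -455)
w = 1240996 (w = Pow(Add(-659, -455), 2) = Pow(-1114, 2) = 1240996)
Add(Pow(Add(w, -2206786), Rational(1, 2)), Mul(-1, Pow(1168, 2))) = Add(Pow(Add(1240996, -2206786), Rational(1, 2)), Mul(-1, Pow(1168, 2))) = Add(Pow(-965790, Rational(1, 2)), Mul(-1, 1364224)) = Add(Mul(21, I, Pow(2190, Rational(1, 2))), -1364224) = Add(-1364224, Mul(21, I, Pow(2190, Rational(1, 2))))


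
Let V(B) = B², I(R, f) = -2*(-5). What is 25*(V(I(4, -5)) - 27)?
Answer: 1825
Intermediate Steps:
I(R, f) = 10
25*(V(I(4, -5)) - 27) = 25*(10² - 27) = 25*(100 - 27) = 25*73 = 1825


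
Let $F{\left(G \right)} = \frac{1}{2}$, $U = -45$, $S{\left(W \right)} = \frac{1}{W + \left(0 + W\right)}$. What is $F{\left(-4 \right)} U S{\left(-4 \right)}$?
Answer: $\frac{45}{16} \approx 2.8125$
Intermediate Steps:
$S{\left(W \right)} = \frac{1}{2 W}$ ($S{\left(W \right)} = \frac{1}{W + W} = \frac{1}{2 W}$)
$F{\left(G \right)} = \frac{1}{2}$
$F{\left(-4 \right)} U S{\left(-4 \right)} = \frac{1}{2} \left(-45\right) \frac{1}{2 \left(-4\right)} = - \frac{45 \cdot \frac{1}{2} \left(- \frac{1}{4}\right)}{2} = \left(- \frac{45}{2}\right) \left(- \frac{1}{8}\right) = \frac{45}{16}$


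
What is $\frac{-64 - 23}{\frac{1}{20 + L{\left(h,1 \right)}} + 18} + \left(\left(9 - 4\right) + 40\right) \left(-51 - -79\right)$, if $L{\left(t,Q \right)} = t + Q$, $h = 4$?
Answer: $\frac{566085}{451} \approx 1255.2$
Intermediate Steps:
$L{\left(t,Q \right)} = Q + t$
$\frac{-64 - 23}{\frac{1}{20 + L{\left(h,1 \right)}} + 18} + \left(\left(9 - 4\right) + 40\right) \left(-51 - -79\right) = \frac{-64 - 23}{\frac{1}{20 + \left(1 + 4\right)} + 18} + \left(\left(9 - 4\right) + 40\right) \left(-51 - -79\right) = - \frac{87}{\frac{1}{20 + 5} + 18} + \left(5 + 40\right) \left(-51 + 79\right) = - \frac{87}{\frac{1}{25} + 18} + 45 \cdot 28 = - \frac{87}{\frac{1}{25} + 18} + 1260 = - \frac{87}{\frac{451}{25}} + 1260 = \left(-87\right) \frac{25}{451} + 1260 = - \frac{2175}{451} + 1260 = \frac{566085}{451}$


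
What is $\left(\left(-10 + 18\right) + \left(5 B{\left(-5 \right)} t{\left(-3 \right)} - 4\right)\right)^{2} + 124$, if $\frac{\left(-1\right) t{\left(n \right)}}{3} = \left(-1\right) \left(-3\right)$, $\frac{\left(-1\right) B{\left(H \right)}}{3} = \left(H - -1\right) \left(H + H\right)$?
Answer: $29203340$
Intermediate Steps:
$B{\left(H \right)} = - 6 H \left(1 + H\right)$ ($B{\left(H \right)} = - 3 \left(H - -1\right) \left(H + H\right) = - 3 \left(H + 1\right) 2 H = - 3 \left(1 + H\right) 2 H = - 3 \cdot 2 H \left(1 + H\right) = - 6 H \left(1 + H\right)$)
$t{\left(n \right)} = -9$ ($t{\left(n \right)} = - 3 \left(\left(-1\right) \left(-3\right)\right) = \left(-3\right) 3 = -9$)
$\left(\left(-10 + 18\right) + \left(5 B{\left(-5 \right)} t{\left(-3 \right)} - 4\right)\right)^{2} + 124 = \left(\left(-10 + 18\right) - \left(4 - 5 \left(\left(-6\right) \left(-5\right) \left(1 - 5\right)\right) \left(-9\right)\right)\right)^{2} + 124 = \left(8 - \left(4 - 5 \left(\left(-6\right) \left(-5\right) \left(-4\right)\right) \left(-9\right)\right)\right)^{2} + 124 = \left(8 - \left(4 - 5 \left(-120\right) \left(-9\right)\right)\right)^{2} + 124 = \left(8 - -5396\right)^{2} + 124 = \left(8 + \left(5400 - 4\right)\right)^{2} + 124 = \left(8 + 5396\right)^{2} + 124 = 5404^{2} + 124 = 29203216 + 124 = 29203340$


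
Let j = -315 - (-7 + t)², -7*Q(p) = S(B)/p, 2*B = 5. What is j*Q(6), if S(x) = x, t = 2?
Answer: 425/21 ≈ 20.238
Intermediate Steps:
B = 5/2 (B = (½)*5 = 5/2 ≈ 2.5000)
Q(p) = -5/(14*p)
j = -340 (j = -315 - (-7 + 2)² = -315 - 1*(-5)² = -315 - 1*25 = -315 - 25 = -340)
j*Q(6) = -(-850)/(7*6) = -340*(-5/84) = 425/21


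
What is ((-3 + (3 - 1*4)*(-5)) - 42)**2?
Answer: 1600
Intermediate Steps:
((-3 + (3 - 1*4)*(-5)) - 42)**2 = ((-3 + (3 - 4)*(-5)) - 42)**2 = ((-3 - 1*(-5)) - 42)**2 = ((-3 + 5) - 42)**2 = (2 - 42)**2 = (-40)**2 = 1600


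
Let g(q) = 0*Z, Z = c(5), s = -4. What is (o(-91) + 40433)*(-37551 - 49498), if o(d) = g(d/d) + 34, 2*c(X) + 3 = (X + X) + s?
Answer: -3522611883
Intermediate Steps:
c(X) = -7/2 + X (c(X) = -3/2 + ((X + X) - 4)/2 = -3/2 + (2*X - 4)/2 = -3/2 + (-4 + 2*X)/2 = -3/2 + (-2 + X) = -7/2 + X)
Z = 3/2 (Z = -7/2 + 5 = 3/2 ≈ 1.5000)
g(q) = 0 (g(q) = 0*(3/2) = 0)
o(d) = 34 (o(d) = 0 + 34 = 34)
(o(-91) + 40433)*(-37551 - 49498) = (34 + 40433)*(-37551 - 49498) = 40467*(-87049) = -3522611883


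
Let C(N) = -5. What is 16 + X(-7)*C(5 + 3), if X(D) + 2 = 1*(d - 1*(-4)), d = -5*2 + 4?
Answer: 36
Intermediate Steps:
d = -6 (d = -10 + 4 = -6)
X(D) = -4 (X(D) = -2 + 1*(-6 - 1*(-4)) = -2 + 1*(-6 + 4) = -2 + 1*(-2) = -2 - 2 = -4)
16 + X(-7)*C(5 + 3) = 16 - 4*(-5) = 16 + 20 = 36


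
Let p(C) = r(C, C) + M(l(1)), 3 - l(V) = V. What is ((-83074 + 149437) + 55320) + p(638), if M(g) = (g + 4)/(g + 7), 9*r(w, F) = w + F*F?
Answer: 500945/3 ≈ 1.6698e+5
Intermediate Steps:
r(w, F) = w/9 + F**2/9 (r(w, F) = (w + F*F)/9 = (w + F**2)/9 = w/9 + F**2/9)
l(V) = 3 - V
M(g) = (4 + g)/(7 + g)
p(C) = 2/3 + C/9 + C**2/9 (p(C) = (C/9 + C**2/9) + (4 + (3 - 1*1))/(7 + (3 - 1*1)) = (C/9 + C**2/9) + (4 + (3 - 1))/(7 + (3 - 1)) = (C/9 + C**2/9) + (4 + 2)/(7 + 2) = (C/9 + C**2/9) + 6/9 = (C/9 + C**2/9) + (1/9)*6 = (C/9 + C**2/9) + 2/3 = 2/3 + C/9 + C**2/9)
((-83074 + 149437) + 55320) + p(638) = ((-83074 + 149437) + 55320) + (2/3 + (1/9)*638 + (1/9)*638**2) = (66363 + 55320) + (2/3 + 638/9 + (1/9)*407044) = 121683 + (2/3 + 638/9 + 407044/9) = 121683 + 135896/3 = 500945/3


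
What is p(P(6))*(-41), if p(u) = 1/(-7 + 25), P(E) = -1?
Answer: -41/18 ≈ -2.2778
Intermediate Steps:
p(u) = 1/18
p(P(6))*(-41) = (1/18)*(-41) = -41/18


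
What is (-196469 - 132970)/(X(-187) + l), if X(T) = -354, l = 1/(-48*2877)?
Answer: 45494208144/48885985 ≈ 930.62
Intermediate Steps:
l = -1/138096 (l = 1/(-138096) = -1/138096 ≈ -7.2413e-6)
(-196469 - 132970)/(X(-187) + l) = (-196469 - 132970)/(-354 - 1/138096) = -329439/(-48885985/138096) = -329439*(-138096/48885985) = 45494208144/48885985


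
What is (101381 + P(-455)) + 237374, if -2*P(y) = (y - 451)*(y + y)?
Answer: -73475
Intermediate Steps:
P(y) = -y*(-451 + y) (P(y) = -(y - 451)*(y + y)/2 = -(-451 + y)*2*y/2 = -y*(-451 + y))
(101381 + P(-455)) + 237374 = (101381 - 455*(451 - 1*(-455))) + 237374 = (101381 - 455*(451 + 455)) + 237374 = (101381 - 455*906) + 237374 = (101381 - 412230) + 237374 = -310849 + 237374 = -73475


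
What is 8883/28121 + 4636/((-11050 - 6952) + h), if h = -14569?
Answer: 158959237/915929091 ≈ 0.17355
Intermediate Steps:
8883/28121 + 4636/((-11050 - 6952) + h) = 8883/28121 + 4636/((-11050 - 6952) - 14569) = 8883*(1/28121) + 4636/(-18002 - 14569) = 8883/28121 + 4636/(-32571) = 8883/28121 + 4636*(-1/32571) = 8883/28121 - 4636/32571 = 158959237/915929091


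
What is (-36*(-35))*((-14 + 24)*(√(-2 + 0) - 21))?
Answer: -264600 + 12600*I*√2 ≈ -2.646e+5 + 17819.0*I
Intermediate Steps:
(-36*(-35))*((-14 + 24)*(√(-2 + 0) - 21)) = 1260*(10*(√(-2) - 21)) = 1260*(10*(I*√2 - 21)) = 1260*(10*(-21 + I*√2)) = 1260*(-210 + 10*I*√2) = -264600 + 12600*I*√2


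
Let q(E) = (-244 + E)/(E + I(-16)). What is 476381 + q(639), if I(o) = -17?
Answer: 296309377/622 ≈ 4.7638e+5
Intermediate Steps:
q(E) = (-244 + E)/(-17 + E) (q(E) = (-244 + E)/(E - 17) = (-244 + E)/(-17 + E))
476381 + q(639) = 476381 + (-244 + 639)/(-17 + 639) = 476381 + 395/622 = 296309377/622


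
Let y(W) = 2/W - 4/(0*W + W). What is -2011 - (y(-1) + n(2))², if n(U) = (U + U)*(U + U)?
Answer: -2335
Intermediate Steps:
n(U) = 4*U² (n(U) = (2*U)*(2*U) = 4*U²)
y(W) = -2/W (y(W) = 2/W - 4/(0 + W) = 2/W - 4/W = -2/W)
-2011 - (y(-1) + n(2))² = -2011 - (-2/(-1) + 4*2²)² = -2011 - (-2*(-1) + 4*4)² = -2011 - (2 + 16)² = -2011 - 1*18² = -2011 - 1*324 = -2011 - 324 = -2335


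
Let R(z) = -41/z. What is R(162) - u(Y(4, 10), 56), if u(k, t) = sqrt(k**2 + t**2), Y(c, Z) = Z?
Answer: -41/162 - 2*sqrt(809) ≈ -57.139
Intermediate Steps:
R(162) - u(Y(4, 10), 56) = -41/162 - sqrt(10**2 + 56**2) = -41*1/162 - sqrt(100 + 3136) = -41/162 - sqrt(3236) = -41/162 - 2*sqrt(809)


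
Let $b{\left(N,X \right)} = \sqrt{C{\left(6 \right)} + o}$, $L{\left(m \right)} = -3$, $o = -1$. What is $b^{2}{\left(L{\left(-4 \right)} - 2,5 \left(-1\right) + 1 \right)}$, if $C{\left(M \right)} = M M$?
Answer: $35$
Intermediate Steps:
$C{\left(M \right)} = M^{2}$
$b{\left(N,X \right)} = \sqrt{35}$ ($b{\left(N,X \right)} = \sqrt{6^{2} - 1} = \sqrt{36 - 1} = \sqrt{35}$)
$b^{2}{\left(L{\left(-4 \right)} - 2,5 \left(-1\right) + 1 \right)} = \left(\sqrt{35}\right)^{2} = 35$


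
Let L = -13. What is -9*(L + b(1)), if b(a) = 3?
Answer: 90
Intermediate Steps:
-9*(L + b(1)) = -9*(-13 + 3) = -9*(-10) = 90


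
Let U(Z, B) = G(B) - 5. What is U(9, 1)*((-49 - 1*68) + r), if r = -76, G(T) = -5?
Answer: 1930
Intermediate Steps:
U(Z, B) = -10 (U(Z, B) = -5 - 5 = -10)
U(9, 1)*((-49 - 1*68) + r) = -10*((-49 - 1*68) - 76) = -10*((-49 - 68) - 76) = -10*(-117 - 76) = -10*(-193) = 1930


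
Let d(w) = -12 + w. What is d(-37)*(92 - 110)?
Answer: 882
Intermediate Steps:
d(-37)*(92 - 110) = (-12 - 37)*(92 - 110) = -49*(-18) = 882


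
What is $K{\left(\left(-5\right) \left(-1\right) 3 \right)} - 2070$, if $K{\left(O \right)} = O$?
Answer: $-2055$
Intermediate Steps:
$K{\left(\left(-5\right) \left(-1\right) 3 \right)} - 2070 = \left(-5\right) \left(-1\right) 3 - 2070 = 5 \cdot 3 - 2070 = 15 - 2070 = -2055$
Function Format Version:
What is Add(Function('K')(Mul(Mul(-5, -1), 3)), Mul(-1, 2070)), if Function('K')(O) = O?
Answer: -2055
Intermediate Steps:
Add(Function('K')(Mul(Mul(-5, -1), 3)), Mul(-1, 2070)) = Add(Mul(Mul(-5, -1), 3), Mul(-1, 2070)) = Add(Mul(5, 3), -2070) = Add(15, -2070) = -2055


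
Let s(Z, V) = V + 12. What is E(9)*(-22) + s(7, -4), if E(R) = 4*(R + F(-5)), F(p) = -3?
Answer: -520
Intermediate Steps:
s(Z, V) = 12 + V
E(R) = -12 + 4*R (E(R) = 4*(R - 3) = 4*(-3 + R) = -12 + 4*R)
E(9)*(-22) + s(7, -4) = (-12 + 4*9)*(-22) + (12 - 4) = (-12 + 36)*(-22) + 8 = 24*(-22) + 8 = -528 + 8 = -520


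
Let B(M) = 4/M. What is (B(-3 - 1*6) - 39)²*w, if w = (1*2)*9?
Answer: 252050/9 ≈ 28006.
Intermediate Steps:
w = 18 (w = 2*9 = 18)
(B(-3 - 1*6) - 39)²*w = (4/(-3 - 1*6) - 39)²*18 = (4/(-3 - 6) - 39)²*18 = (4/(-9) - 39)²*18 = (4*(-⅑) - 39)²*18 = (-4/9 - 39)²*18 = (-355/9)²*18 = (126025/81)*18 = 252050/9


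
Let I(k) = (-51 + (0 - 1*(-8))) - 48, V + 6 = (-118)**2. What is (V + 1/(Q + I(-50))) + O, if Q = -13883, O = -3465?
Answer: 146070221/13974 ≈ 10453.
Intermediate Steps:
V = 13918 (V = -6 + (-118)**2 = -6 + 13924 = 13918)
I(k) = -91 (I(k) = (-51 + (0 + 8)) - 48 = (-51 + 8) - 48 = -43 - 48 = -91)
(V + 1/(Q + I(-50))) + O = (13918 + 1/(-13883 - 91)) - 3465 = (13918 + 1/(-13974)) - 3465 = (13918 - 1/13974) - 3465 = 194490131/13974 - 3465 = 146070221/13974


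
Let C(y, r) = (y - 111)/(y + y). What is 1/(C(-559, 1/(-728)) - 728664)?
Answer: -559/407322841 ≈ -1.3724e-6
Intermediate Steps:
C(y, r) = (-111 + y)/(2*y) (C(y, r) = (-111 + y)/((2*y)) = (-111 + y)*(1/(2*y)) = (-111 + y)/(2*y))
1/(C(-559, 1/(-728)) - 728664) = 1/((1/2)*(-111 - 559)/(-559) - 728664) = 1/((1/2)*(-1/559)*(-670) - 728664) = 1/(335/559 - 728664) = 1/(-407322841/559) = -559/407322841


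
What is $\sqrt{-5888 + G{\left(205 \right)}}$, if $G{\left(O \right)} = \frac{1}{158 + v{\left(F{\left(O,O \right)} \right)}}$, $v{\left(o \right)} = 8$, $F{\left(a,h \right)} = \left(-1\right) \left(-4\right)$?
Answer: $\frac{i \sqrt{162249562}}{166} \approx 76.733 i$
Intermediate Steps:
$F{\left(a,h \right)} = 4$
$G{\left(O \right)} = \frac{1}{166}$ ($G{\left(O \right)} = \frac{1}{158 + 8} = \frac{1}{166}$)
$\sqrt{-5888 + G{\left(205 \right)}} = \sqrt{-5888 + \frac{1}{166}} = \sqrt{- \frac{977407}{166}} = \frac{i \sqrt{162249562}}{166}$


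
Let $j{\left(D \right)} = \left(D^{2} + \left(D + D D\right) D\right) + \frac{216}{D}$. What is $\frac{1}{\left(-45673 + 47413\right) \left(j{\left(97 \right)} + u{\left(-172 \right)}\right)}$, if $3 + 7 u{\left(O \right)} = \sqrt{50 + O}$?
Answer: $\frac{14315212373}{23202059981347239884} - \frac{65863 i \sqrt{122}}{696061799440417196520} \approx 6.1698 \cdot 10^{-10} - 1.0451 \cdot 10^{-15} i$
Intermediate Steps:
$u{\left(O \right)} = - \frac{3}{7} + \frac{\sqrt{50 + O}}{7}$
$j{\left(D \right)} = D^{2} + \frac{216}{D} + D \left(D + D^{2}\right)$ ($j{\left(D \right)} = \left(D^{2} + \left(D + D^{2}\right) D\right) + \frac{216}{D} = \left(D^{2} + D \left(D + D^{2}\right)\right) + \frac{216}{D} = D^{2} + \frac{216}{D} + D \left(D + D^{2}\right)$)
$\frac{1}{\left(-45673 + 47413\right) \left(j{\left(97 \right)} + u{\left(-172 \right)}\right)} = \frac{1}{\left(-45673 + 47413\right) \left(\frac{216 + 97^{3} \left(2 + 97\right)}{97} - \left(\frac{3}{7} - \frac{\sqrt{50 - 172}}{7}\right)\right)} = \frac{1}{1740 \left(\frac{216 + 912673 \cdot 99}{97} - \left(\frac{3}{7} - \frac{\sqrt{-122}}{7}\right)\right)} = \frac{1}{1740 \left(\frac{216 + 90354627}{97} - \left(\frac{3}{7} - \frac{i \sqrt{122}}{7}\right)\right)} = \frac{1}{1740 \left(\frac{1}{97} \cdot 90354843 - \left(\frac{3}{7} - \frac{i \sqrt{122}}{7}\right)\right)} = \frac{1}{1740 \left(\frac{90354843}{97} - \left(\frac{3}{7} - \frac{i \sqrt{122}}{7}\right)\right)} = \frac{1}{1740 \left(\frac{632483610}{679} + \frac{i \sqrt{122}}{7}\right)} = \frac{1}{\frac{1100521481400}{679} + \frac{1740 i \sqrt{122}}{7}}$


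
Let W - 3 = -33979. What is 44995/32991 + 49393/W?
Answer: -100774343/1120902216 ≈ -0.089905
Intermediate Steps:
W = -33976 (W = 3 - 33979 = -33976)
44995/32991 + 49393/W = 44995/32991 + 49393/(-33976) = 44995*(1/32991) + 49393*(-1/33976) = 44995/32991 - 49393/33976 = -100774343/1120902216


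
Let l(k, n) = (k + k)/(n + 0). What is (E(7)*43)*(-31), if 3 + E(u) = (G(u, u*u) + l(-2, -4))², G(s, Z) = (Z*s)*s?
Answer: -7690878133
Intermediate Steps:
l(k, n) = 2*k/n (l(k, n) = (2*k)/n = 2*k/n)
G(s, Z) = Z*s²
E(u) = -3 + (1 + u⁴)² (E(u) = -3 + ((u*u)*u² + 2*(-2)/(-4))² = -3 + (u²*u² + 2*(-2)*(-¼))² = -3 + (u⁴ + 1)² = -3 + (1 + u⁴)²)
(E(7)*43)*(-31) = ((-3 + (1 + 7⁴)²)*43)*(-31) = ((-3 + (1 + 2401)²)*43)*(-31) = ((-3 + 2402²)*43)*(-31) = ((-3 + 5769604)*43)*(-31) = (5769601*43)*(-31) = 248092843*(-31) = -7690878133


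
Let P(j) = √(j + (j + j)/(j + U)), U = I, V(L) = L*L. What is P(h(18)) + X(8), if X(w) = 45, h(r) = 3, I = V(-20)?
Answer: 45 + 9*√6045/403 ≈ 46.736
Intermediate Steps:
V(L) = L²
I = 400 (I = (-20)² = 400)
U = 400
P(j) = √(j + 2*j/(400 + j)) (P(j) = √(j + (j + j)/(j + 400)) = √(j + (2*j)/(400 + j)) = √(j + 2*j/(400 + j)))
P(h(18)) + X(8) = √(3*(402 + 3)/(400 + 3)) + 45 = √(3*405/403) + 45 = √(3*(1/403)*405) + 45 = √(1215/403) + 45 = 9*√6045/403 + 45 = 45 + 9*√6045/403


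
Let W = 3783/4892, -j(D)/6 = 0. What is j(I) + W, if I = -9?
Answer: 3783/4892 ≈ 0.77330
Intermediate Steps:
j(D) = 0 (j(D) = -6*0 = 0)
W = 3783/4892 (W = 3783*(1/4892) = 3783/4892 ≈ 0.77330)
j(I) + W = 0 + 3783/4892 = 3783/4892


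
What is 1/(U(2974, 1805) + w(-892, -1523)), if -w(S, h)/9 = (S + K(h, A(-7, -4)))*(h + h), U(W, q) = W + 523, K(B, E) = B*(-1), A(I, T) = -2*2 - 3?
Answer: 1/17301731 ≈ 5.7798e-8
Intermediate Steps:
A(I, T) = -7 (A(I, T) = -4 - 3 = -7)
K(B, E) = -B
U(W, q) = 523 + W
w(S, h) = -18*h*(S - h) (w(S, h) = -9*(S - h)*(h + h) = -9*(S - h)*2*h = -18*h*(S - h))
1/(U(2974, 1805) + w(-892, -1523)) = 1/((523 + 2974) + 18*(-1523)*(-1523 - 1*(-892))) = 1/(3497 + 18*(-1523)*(-1523 + 892)) = 1/(3497 + 18*(-1523)*(-631)) = 1/(3497 + 17298234) = 1/17301731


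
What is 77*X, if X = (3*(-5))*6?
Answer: -6930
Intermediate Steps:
X = -90 (X = -15*6 = -90)
77*X = 77*(-90) = -6930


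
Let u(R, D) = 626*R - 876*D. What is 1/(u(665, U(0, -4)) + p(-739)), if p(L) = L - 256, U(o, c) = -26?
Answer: 1/438071 ≈ 2.2827e-6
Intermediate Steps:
u(R, D) = -876*D + 626*R
p(L) = -256 + L
1/(u(665, U(0, -4)) + p(-739)) = 1/((-876*(-26) + 626*665) + (-256 - 739)) = 1/((22776 + 416290) - 995) = 1/(439066 - 995) = 1/438071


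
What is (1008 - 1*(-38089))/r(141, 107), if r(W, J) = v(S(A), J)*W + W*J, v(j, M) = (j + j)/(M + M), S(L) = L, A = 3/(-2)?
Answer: 8366758/3228195 ≈ 2.5918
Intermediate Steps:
A = -3/2 (A = 3*(-½) = -3/2 ≈ -1.5000)
v(j, M) = j/M (v(j, M) = (2*j)/((2*M)) = (2*j)*(1/(2*M)) = j/M)
r(W, J) = J*W - 3*W/(2*J) (r(W, J) = (-3/(2*J))*W + W*J = -3*W/(2*J) + J*W = J*W - 3*W/(2*J))
(1008 - 1*(-38089))/r(141, 107) = (1008 - 1*(-38089))/(107*141 - 3/2*141/107) = (1008 + 38089)/(15087 - 3/2*141*1/107) = 39097/(15087 - 423/214) = 39097/(3228195/214) = 39097*(214/3228195) = 8366758/3228195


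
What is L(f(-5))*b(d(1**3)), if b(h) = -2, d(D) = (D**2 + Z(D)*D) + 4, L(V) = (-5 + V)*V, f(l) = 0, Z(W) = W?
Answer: 0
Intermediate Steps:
L(V) = V*(-5 + V)
d(D) = 4 + 2*D**2 (d(D) = (D**2 + D*D) + 4 = (D**2 + D**2) + 4 = 2*D**2 + 4 = 4 + 2*D**2)
L(f(-5))*b(d(1**3)) = (0*(-5 + 0))*(-2) = (0*(-5))*(-2) = 0*(-2) = 0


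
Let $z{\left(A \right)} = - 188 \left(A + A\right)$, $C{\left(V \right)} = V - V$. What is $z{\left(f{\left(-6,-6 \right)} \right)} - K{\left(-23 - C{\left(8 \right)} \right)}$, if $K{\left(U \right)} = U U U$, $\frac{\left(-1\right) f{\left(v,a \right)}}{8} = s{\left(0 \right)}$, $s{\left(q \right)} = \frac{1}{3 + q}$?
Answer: $\frac{39509}{3} \approx 13170.0$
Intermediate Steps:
$f{\left(v,a \right)} = - \frac{8}{3}$ ($f{\left(v,a \right)} = - \frac{8}{3 + 0} = - \frac{8}{3}$)
$C{\left(V \right)} = 0$
$z{\left(A \right)} = - 376 A$ ($z{\left(A \right)} = - 188 \cdot 2 A = - 376 A$)
$K{\left(U \right)} = U^{3}$ ($K{\left(U \right)} = U^{2} U = U^{3}$)
$z{\left(f{\left(-6,-6 \right)} \right)} - K{\left(-23 - C{\left(8 \right)} \right)} = \left(-376\right) \left(- \frac{8}{3}\right) - \left(-23 - 0\right)^{3} = \frac{3008}{3} - \left(-23 + 0\right)^{3} = \frac{3008}{3} - \left(-23\right)^{3} = \frac{3008}{3} - -12167 = \frac{3008}{3} + 12167 = \frac{39509}{3}$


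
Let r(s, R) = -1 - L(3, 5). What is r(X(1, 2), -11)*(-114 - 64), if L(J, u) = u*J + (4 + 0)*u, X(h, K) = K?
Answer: 6408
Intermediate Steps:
L(J, u) = 4*u + J*u (L(J, u) = J*u + 4*u = 4*u + J*u)
r(s, R) = -36 (r(s, R) = -1 - 5*(4 + 3) = -1 - 5*7 = -1 - 1*35 = -1 - 35 = -36)
r(X(1, 2), -11)*(-114 - 64) = -36*(-114 - 64) = -36*(-178) = 6408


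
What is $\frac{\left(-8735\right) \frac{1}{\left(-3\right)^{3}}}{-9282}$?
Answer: $- \frac{8735}{250614} \approx -0.034854$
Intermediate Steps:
$\frac{\left(-8735\right) \frac{1}{\left(-3\right)^{3}}}{-9282} = - \frac{8735}{-27} \left(- \frac{1}{9282}\right) = \left(-8735\right) \left(- \frac{1}{27}\right) \left(- \frac{1}{9282}\right) = \frac{8735}{27} \left(- \frac{1}{9282}\right) = - \frac{8735}{250614}$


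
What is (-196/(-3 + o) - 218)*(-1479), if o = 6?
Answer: 419050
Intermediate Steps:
(-196/(-3 + o) - 218)*(-1479) = (-196/(-3 + 6) - 218)*(-1479) = (-196/3 - 218)*(-1479) = -850/3*(-1479) = 419050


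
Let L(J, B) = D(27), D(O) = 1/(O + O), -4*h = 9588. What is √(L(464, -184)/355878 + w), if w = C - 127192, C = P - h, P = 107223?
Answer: I*√20029309913943519/1067634 ≈ 132.56*I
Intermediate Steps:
h = -2397 (h = -¼*9588 = -2397)
D(O) = 1/(2*O)
L(J, B) = 1/54 (L(J, B) = (½)/27 = (½)*(1/27) = 1/54)
C = 109620 (C = 107223 - 1*(-2397) = 107223 + 2397 = 109620)
w = -17572 (w = 109620 - 127192 = -17572)
√(L(464, -184)/355878 + w) = √((1/54)/355878 - 17572) = √((1/54)*(1/355878) - 17572) = √(1/19217412 - 17572) = √(-337688363663/19217412) = I*√20029309913943519/1067634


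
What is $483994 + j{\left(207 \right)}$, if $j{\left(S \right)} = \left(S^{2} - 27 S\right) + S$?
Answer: $521461$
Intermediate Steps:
$j{\left(S \right)} = S^{2} - 26 S$
$483994 + j{\left(207 \right)} = 483994 + 207 \left(-26 + 207\right) = 483994 + 207 \cdot 181 = 483994 + 37467 = 521461$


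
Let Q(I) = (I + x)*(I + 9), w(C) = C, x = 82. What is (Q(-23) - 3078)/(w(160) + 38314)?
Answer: -1952/19237 ≈ -0.10147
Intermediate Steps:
Q(I) = (9 + I)*(82 + I) (Q(I) = (I + 82)*(I + 9) = (82 + I)*(9 + I) = (9 + I)*(82 + I))
(Q(-23) - 3078)/(w(160) + 38314) = ((738 + (-23)² + 91*(-23)) - 3078)/(160 + 38314) = ((738 + 529 - 2093) - 3078)/38474 = (-826 - 3078)*(1/38474) = -3904*1/38474 = -1952/19237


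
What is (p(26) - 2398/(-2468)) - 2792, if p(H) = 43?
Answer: -3391067/1234 ≈ -2748.0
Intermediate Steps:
(p(26) - 2398/(-2468)) - 2792 = (43 - 2398/(-2468)) - 2792 = (43 - 2398*(-1/2468)) - 2792 = (43 + 1199/1234) - 2792 = 54261/1234 - 2792 = -3391067/1234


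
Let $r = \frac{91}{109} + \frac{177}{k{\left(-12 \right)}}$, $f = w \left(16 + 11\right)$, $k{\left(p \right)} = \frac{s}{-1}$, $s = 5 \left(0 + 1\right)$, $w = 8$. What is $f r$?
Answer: $- \frac{4069008}{545} \approx -7466.1$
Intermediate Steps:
$s = 5$ ($s = 5 \cdot 1 = 5$)
$k{\left(p \right)} = -5$ ($k{\left(p \right)} = \frac{5}{-1} = 5 \left(-1\right) = -5$)
$f = 216$ ($f = 8 \left(16 + 11\right) = 8 \cdot 27 = 216$)
$r = - \frac{18838}{545}$ ($r = \frac{91}{109} + \frac{177}{-5} = 91 \cdot \frac{1}{109} + 177 \left(- \frac{1}{5}\right) = \frac{91}{109} - \frac{177}{5} = - \frac{18838}{545} \approx -34.565$)
$f r = 216 \left(- \frac{18838}{545}\right) = - \frac{4069008}{545}$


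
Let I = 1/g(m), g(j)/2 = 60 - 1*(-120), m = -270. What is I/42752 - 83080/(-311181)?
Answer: 426220442927/1596433213440 ≈ 0.26698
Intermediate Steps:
g(j) = 360 (g(j) = 2*(60 - 1*(-120)) = 2*(60 + 120) = 2*180 = 360)
I = 1/360 ≈ 0.0027778
I/42752 - 83080/(-311181) = (1/360)/42752 - 83080/(-311181) = (1/360)*(1/42752) - 83080*(-1/311181) = 1/15390720 + 83080/311181 = 426220442927/1596433213440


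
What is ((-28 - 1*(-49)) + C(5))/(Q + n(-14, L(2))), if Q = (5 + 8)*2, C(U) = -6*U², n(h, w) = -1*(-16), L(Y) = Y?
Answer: -43/14 ≈ -3.0714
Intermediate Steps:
n(h, w) = 16
Q = 26 (Q = 13*2 = 26)
((-28 - 1*(-49)) + C(5))/(Q + n(-14, L(2))) = ((-28 - 1*(-49)) - 6*5²)/(26 + 16) = ((-28 + 49) - 6*25)/42 = (21 - 150)*(1/42) = -129*1/42 = -43/14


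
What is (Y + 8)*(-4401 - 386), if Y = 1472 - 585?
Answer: -4284365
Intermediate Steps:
Y = 887
(Y + 8)*(-4401 - 386) = (887 + 8)*(-4401 - 386) = 895*(-4787) = -4284365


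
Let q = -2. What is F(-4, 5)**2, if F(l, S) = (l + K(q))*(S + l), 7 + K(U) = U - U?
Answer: 121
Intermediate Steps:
K(U) = -7 (K(U) = -7 + (U - U) = -7 + 0 = -7)
F(l, S) = (-7 + l)*(S + l) (F(l, S) = (l - 7)*(S + l) = (-7 + l)*(S + l))
F(-4, 5)**2 = ((-4)**2 - 7*5 - 7*(-4) + 5*(-4))**2 = (16 - 35 + 28 - 20)**2 = (-11)**2 = 121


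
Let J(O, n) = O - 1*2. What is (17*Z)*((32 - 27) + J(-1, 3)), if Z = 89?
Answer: 3026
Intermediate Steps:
J(O, n) = -2 + O (J(O, n) = O - 2 = -2 + O)
(17*Z)*((32 - 27) + J(-1, 3)) = (17*89)*((32 - 27) + (-2 - 1)) = 1513*(5 - 3) = 1513*2 = 3026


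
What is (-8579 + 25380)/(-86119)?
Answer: -16801/86119 ≈ -0.19509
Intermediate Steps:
(-8579 + 25380)/(-86119) = 16801*(-1/86119) = -16801/86119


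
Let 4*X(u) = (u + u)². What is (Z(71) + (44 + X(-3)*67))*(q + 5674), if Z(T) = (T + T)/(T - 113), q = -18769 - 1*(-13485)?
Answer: 1757080/7 ≈ 2.5101e+5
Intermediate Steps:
X(u) = u² (X(u) = (u + u)²/4 = (2*u)²/4 = (4*u²)/4 = u²)
q = -5284 (q = -18769 + 13485 = -5284)
Z(T) = 2*T/(-113 + T) (Z(T) = (2*T)/(-113 + T) = 2*T/(-113 + T))
(Z(71) + (44 + X(-3)*67))*(q + 5674) = (2*71/(-113 + 71) + (44 + (-3)²*67))*(-5284 + 5674) = (2*71/(-42) + (44 + 9*67))*390 = (2*71*(-1/42) + (44 + 603))*390 = (-71/21 + 647)*390 = (13516/21)*390 = 1757080/7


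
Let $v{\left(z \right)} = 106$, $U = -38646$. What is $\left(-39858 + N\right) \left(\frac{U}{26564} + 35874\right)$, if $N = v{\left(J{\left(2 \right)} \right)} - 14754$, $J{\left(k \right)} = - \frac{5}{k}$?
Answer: $- \frac{12984941078685}{6641} \approx -1.9553 \cdot 10^{9}$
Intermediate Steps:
$N = -14648$ ($N = 106 - 14754 = -14648$)
$\left(-39858 + N\right) \left(\frac{U}{26564} + 35874\right) = \left(-39858 - 14648\right) \left(- \frac{38646}{26564} + 35874\right) = - 54506 \left(\left(-38646\right) \frac{1}{26564} + 35874\right) = - 54506 \left(- \frac{19323}{13282} + 35874\right) = \left(-54506\right) \frac{476459145}{13282} = - \frac{12984941078685}{6641}$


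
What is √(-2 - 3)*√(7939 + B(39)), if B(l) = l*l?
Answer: 10*I*√473 ≈ 217.49*I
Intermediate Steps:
B(l) = l²
√(-2 - 3)*√(7939 + B(39)) = √(-2 - 3)*√(7939 + 39²) = √(-5)*√(7939 + 1521) = (I*√5)*√9460 = (I*√5)*(2*√2365) = 10*I*√473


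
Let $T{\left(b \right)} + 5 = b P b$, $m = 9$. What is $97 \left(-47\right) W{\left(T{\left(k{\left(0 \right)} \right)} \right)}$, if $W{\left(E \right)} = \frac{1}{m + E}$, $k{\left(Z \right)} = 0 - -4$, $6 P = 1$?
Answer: $- \frac{13677}{20} \approx -683.85$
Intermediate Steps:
$P = \frac{1}{6}$ ($P = \frac{1}{6} \cdot 1 = \frac{1}{6} \approx 0.16667$)
$k{\left(Z \right)} = 4$ ($k{\left(Z \right)} = 0 + 4 = 4$)
$T{\left(b \right)} = -5 + \frac{b^{2}}{6}$ ($T{\left(b \right)} = -5 + b \frac{1}{6} b = -5 + \frac{b}{6} b = -5 + \frac{b^{2}}{6}$)
$W{\left(E \right)} = \frac{1}{9 + E}$
$97 \left(-47\right) W{\left(T{\left(k{\left(0 \right)} \right)} \right)} = \frac{97 \left(-47\right)}{9 - \left(5 - \frac{4^{2}}{6}\right)} = - \frac{4559}{9 + \left(-5 + \frac{1}{6} \cdot 16\right)} = - \frac{4559}{9 + \left(-5 + \frac{8}{3}\right)} = - \frac{4559}{9 - \frac{7}{3}} = - \frac{4559}{\frac{20}{3}} = \left(-4559\right) \frac{3}{20} = - \frac{13677}{20}$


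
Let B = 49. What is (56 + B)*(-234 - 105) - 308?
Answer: -35903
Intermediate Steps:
(56 + B)*(-234 - 105) - 308 = (56 + 49)*(-234 - 105) - 308 = 105*(-339) - 308 = -35595 - 308 = -35903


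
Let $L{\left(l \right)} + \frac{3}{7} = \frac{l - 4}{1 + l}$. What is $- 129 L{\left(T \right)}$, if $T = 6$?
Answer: $\frac{129}{7} \approx 18.429$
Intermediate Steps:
$L{\left(l \right)} = - \frac{3}{7} + \frac{-4 + l}{1 + l}$ ($L{\left(l \right)} = - \frac{3}{7} + \frac{l - 4}{1 + l} = - \frac{3}{7} + \frac{-4 + l}{1 + l}$)
$- 129 L{\left(T \right)} = - 129 \frac{-31 + 4 \cdot 6}{7 \left(1 + 6\right)} = - 129 \frac{-31 + 24}{7 \cdot 7} = - 129 \cdot \frac{1}{7} \cdot \frac{1}{7} \left(-7\right) = \left(-129\right) \left(- \frac{1}{7}\right) = \frac{129}{7}$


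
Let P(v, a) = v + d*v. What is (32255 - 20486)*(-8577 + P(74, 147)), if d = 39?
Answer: -66106473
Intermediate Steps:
P(v, a) = 40*v (P(v, a) = v + 39*v = 40*v)
(32255 - 20486)*(-8577 + P(74, 147)) = (32255 - 20486)*(-8577 + 40*74) = 11769*(-8577 + 2960) = 11769*(-5617) = -66106473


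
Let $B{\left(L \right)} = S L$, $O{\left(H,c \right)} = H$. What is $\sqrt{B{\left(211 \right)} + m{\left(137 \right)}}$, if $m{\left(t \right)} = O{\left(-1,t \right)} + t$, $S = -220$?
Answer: $2 i \sqrt{11571} \approx 215.14 i$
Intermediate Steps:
$m{\left(t \right)} = -1 + t$
$B{\left(L \right)} = - 220 L$
$\sqrt{B{\left(211 \right)} + m{\left(137 \right)}} = \sqrt{\left(-220\right) 211 + \left(-1 + 137\right)} = \sqrt{-46420 + 136} = \sqrt{-46284} = 2 i \sqrt{11571}$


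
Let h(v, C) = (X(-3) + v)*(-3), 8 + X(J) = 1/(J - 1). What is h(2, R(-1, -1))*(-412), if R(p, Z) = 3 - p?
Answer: -7725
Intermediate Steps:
X(J) = -8 + 1/(-1 + J) (X(J) = -8 + 1/(J - 1) = -8 + 1/(-1 + J))
h(v, C) = 99/4 - 3*v (h(v, C) = ((9 - 8*(-3))/(-1 - 3) + v)*(-3) = ((9 + 24)/(-4) + v)*(-3) = (-¼*33 + v)*(-3) = (-33/4 + v)*(-3) = 99/4 - 3*v)
h(2, R(-1, -1))*(-412) = (99/4 - 3*2)*(-412) = (99/4 - 6)*(-412) = (75/4)*(-412) = -7725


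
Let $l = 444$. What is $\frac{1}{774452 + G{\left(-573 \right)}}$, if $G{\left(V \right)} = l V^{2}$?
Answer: $\frac{1}{146552528} \approx 6.8235 \cdot 10^{-9}$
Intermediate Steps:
$G{\left(V \right)} = 444 V^{2}$
$\frac{1}{774452 + G{\left(-573 \right)}} = \frac{1}{774452 + 444 \left(-573\right)^{2}} = \frac{1}{774452 + 444 \cdot 328329} = \frac{1}{774452 + 145778076} = \frac{1}{146552528}$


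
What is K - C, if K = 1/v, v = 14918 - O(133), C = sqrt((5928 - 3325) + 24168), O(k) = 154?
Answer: 1/14764 - sqrt(26771) ≈ -163.62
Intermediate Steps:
C = sqrt(26771) (C = sqrt(2603 + 24168) = sqrt(26771) ≈ 163.62)
v = 14764 (v = 14918 - 1*154 = 14918 - 154 = 14764)
K = 1/14764 ≈ 6.7732e-5
K - C = 1/14764 - sqrt(26771)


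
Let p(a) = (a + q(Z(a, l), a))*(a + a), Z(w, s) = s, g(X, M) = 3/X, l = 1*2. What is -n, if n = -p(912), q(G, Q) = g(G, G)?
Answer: 1666224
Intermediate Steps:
l = 2
q(G, Q) = 3/G
p(a) = 2*a*(3/2 + a) (p(a) = (a + 3/2)*(a + a) = (a + 3*(1/2))*(2*a) = (a + 3/2)*(2*a) = (3/2 + a)*(2*a) = 2*a*(3/2 + a))
n = -1666224 (n = -912*(3 + 2*912) = -912*(3 + 1824) = -912*1827 = -1*1666224 = -1666224)
-n = -1*(-1666224) = 1666224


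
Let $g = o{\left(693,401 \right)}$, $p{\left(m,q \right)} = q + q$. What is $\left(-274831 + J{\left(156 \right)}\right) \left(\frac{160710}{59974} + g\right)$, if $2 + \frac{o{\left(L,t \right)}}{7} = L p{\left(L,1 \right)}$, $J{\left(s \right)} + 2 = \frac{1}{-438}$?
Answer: $- \frac{34980841276757405}{13134306} \approx -2.6633 \cdot 10^{9}$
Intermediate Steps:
$J{\left(s \right)} = - \frac{877}{438}$ ($J{\left(s \right)} = -2 + \frac{1}{-438} = -2 - \frac{1}{438} = - \frac{877}{438}$)
$p{\left(m,q \right)} = 2 q$
$o{\left(L,t \right)} = -14 + 14 L$ ($o{\left(L,t \right)} = -14 + 7 L 2 \cdot 1 = -14 + 7 L 2 = -14 + 7 \cdot 2 L = -14 + 14 L$)
$g = 9688$ ($g = -14 + 14 \cdot 693 = -14 + 9702 = 9688$)
$\left(-274831 + J{\left(156 \right)}\right) \left(\frac{160710}{59974} + g\right) = \left(-274831 - \frac{877}{438}\right) \left(\frac{160710}{59974} + 9688\right) = - \frac{120376855 \left(160710 \cdot \frac{1}{59974} + 9688\right)}{438} = - \frac{120376855 \left(\frac{80355}{29987} + 9688\right)}{438} = \left(- \frac{120376855}{438}\right) \frac{290594411}{29987} = - \frac{34980841276757405}{13134306}$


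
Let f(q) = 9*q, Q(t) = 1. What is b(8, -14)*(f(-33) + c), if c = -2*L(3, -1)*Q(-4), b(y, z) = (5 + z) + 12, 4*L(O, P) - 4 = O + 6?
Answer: -1821/2 ≈ -910.50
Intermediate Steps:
L(O, P) = 5/2 + O/4 (L(O, P) = 1 + (O + 6)/4 = 1 + (6 + O)/4 = 1 + (3/2 + O/4) = 5/2 + O/4)
b(y, z) = 17 + z
c = -13/2 (c = -2*(5/2 + (¼)*3) = -2*(5/2 + ¾) = -13/2 ≈ -6.5000)
b(8, -14)*(f(-33) + c) = (17 - 14)*(9*(-33) - 13/2) = 3*(-297 - 13/2) = 3*(-607/2) = -1821/2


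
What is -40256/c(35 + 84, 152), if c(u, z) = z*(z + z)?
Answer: -629/722 ≈ -0.87119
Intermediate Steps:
c(u, z) = 2*z² (c(u, z) = z*(2*z) = 2*z²)
-40256/c(35 + 84, 152) = -40256/(2*152²) = -40256/(2*23104) = -40256/46208 = -40256*1/46208 = -629/722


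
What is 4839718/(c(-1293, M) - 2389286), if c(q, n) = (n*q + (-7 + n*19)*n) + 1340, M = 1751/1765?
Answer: -1159754654350/572534499487 ≈ -2.0257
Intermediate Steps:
M = 1751/1765 (M = 1751*(1/1765) = 1751/1765 ≈ 0.99207)
c(q, n) = 1340 + n*q + n*(-7 + 19*n) (c(q, n) = (n*q + (-7 + 19*n)*n) + 1340 = (n*q + n*(-7 + 19*n)) + 1340 = 1340 + n*q + n*(-7 + 19*n))
4839718/(c(-1293, M) - 2389286) = 4839718/((1340 - 7*1751/1765 + 19*(1751/1765)**2 + (1751/1765)*(-1293)) - 2389286) = 4839718/((1340 - 12257/1765 + 19*(3066001/3115225) - 2264043/1765) - 2389286) = 4839718/((1340 - 12257/1765 + 58254019/3115225 - 2264043/1765) - 2389286) = 4839718/(214986019/3115225 - 2389286) = 4839718/(-7442948493331/3115225) = 4839718*(-3115225/7442948493331) = -1159754654350/572534499487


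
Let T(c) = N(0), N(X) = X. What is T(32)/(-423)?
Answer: 0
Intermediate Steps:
T(c) = 0
T(32)/(-423) = 0/(-423) = 0*(-1/423) = 0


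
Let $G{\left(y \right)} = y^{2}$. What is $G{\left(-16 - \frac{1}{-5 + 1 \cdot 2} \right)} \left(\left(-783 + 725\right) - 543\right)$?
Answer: $- \frac{1327609}{9} \approx -1.4751 \cdot 10^{5}$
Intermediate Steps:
$G{\left(-16 - \frac{1}{-5 + 1 \cdot 2} \right)} \left(\left(-783 + 725\right) - 543\right) = \left(-16 - \frac{1}{-5 + 1 \cdot 2}\right)^{2} \left(\left(-783 + 725\right) - 543\right) = \left(-16 - \frac{1}{-5 + 2}\right)^{2} \left(-58 - 543\right) = \left(-16 - \frac{1}{-3}\right)^{2} \left(-601\right) = \left(-16 - - \frac{1}{3}\right)^{2} \left(-601\right) = \left(-16 + \frac{1}{3}\right)^{2} \left(-601\right) = \left(- \frac{47}{3}\right)^{2} \left(-601\right) = \frac{2209}{9} \left(-601\right) = - \frac{1327609}{9}$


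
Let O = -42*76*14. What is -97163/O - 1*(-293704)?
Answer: 13125141515/44688 ≈ 2.9371e+5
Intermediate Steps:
O = -44688 (O = -3192*14 = -44688)
-97163/O - 1*(-293704) = -97163/(-44688) - 1*(-293704) = -97163*(-1/44688) + 293704 = 97163/44688 + 293704 = 13125141515/44688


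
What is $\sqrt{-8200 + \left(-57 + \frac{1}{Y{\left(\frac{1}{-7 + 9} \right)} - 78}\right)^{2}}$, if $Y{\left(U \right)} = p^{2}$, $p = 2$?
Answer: $\frac{3 i \sqrt{3011471}}{74} \approx 70.352 i$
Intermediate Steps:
$Y{\left(U \right)} = 4$ ($Y{\left(U \right)} = 2^{2} = 4$)
$\sqrt{-8200 + \left(-57 + \frac{1}{Y{\left(\frac{1}{-7 + 9} \right)} - 78}\right)^{2}} = \sqrt{-8200 + \left(-57 + \frac{1}{4 - 78}\right)^{2}} = \sqrt{-8200 + \left(-57 + \frac{1}{-74}\right)^{2}} = \sqrt{-8200 + \left(-57 - \frac{1}{74}\right)^{2}} = \sqrt{-8200 + \left(- \frac{4219}{74}\right)^{2}} = \sqrt{-8200 + \frac{17799961}{5476}} = \sqrt{- \frac{27103239}{5476}} = \frac{3 i \sqrt{3011471}}{74}$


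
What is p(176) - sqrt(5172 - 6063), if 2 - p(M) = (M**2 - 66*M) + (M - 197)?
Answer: -19337 - 9*I*sqrt(11) ≈ -19337.0 - 29.85*I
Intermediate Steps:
p(M) = 199 - M**2 + 65*M (p(M) = 2 - ((M**2 - 66*M) + (M - 197)) = 2 - ((M**2 - 66*M) + (-197 + M)) = 2 - (-197 + M**2 - 65*M) = 2 + (197 - M**2 + 65*M) = 199 - M**2 + 65*M)
p(176) - sqrt(5172 - 6063) = (199 - 1*176**2 + 65*176) - sqrt(5172 - 6063) = (199 - 1*30976 + 11440) - sqrt(-891) = (199 - 30976 + 11440) - 9*I*sqrt(11) = -19337 - 9*I*sqrt(11)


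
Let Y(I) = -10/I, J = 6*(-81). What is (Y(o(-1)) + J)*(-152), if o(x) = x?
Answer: 72352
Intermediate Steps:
J = -486
(Y(o(-1)) + J)*(-152) = (-10/(-1) - 486)*(-152) = (-10*(-1) - 486)*(-152) = (10 - 486)*(-152) = -476*(-152) = 72352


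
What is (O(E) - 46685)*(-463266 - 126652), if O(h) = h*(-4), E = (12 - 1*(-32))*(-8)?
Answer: 26709717286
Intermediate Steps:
E = -352 (E = (12 + 32)*(-8) = 44*(-8) = -352)
O(h) = -4*h
(O(E) - 46685)*(-463266 - 126652) = (-4*(-352) - 46685)*(-463266 - 126652) = (1408 - 46685)*(-589918) = -45277*(-589918) = 26709717286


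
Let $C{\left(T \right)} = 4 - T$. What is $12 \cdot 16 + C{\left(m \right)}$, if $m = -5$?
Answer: $201$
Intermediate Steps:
$12 \cdot 16 + C{\left(m \right)} = 12 \cdot 16 + \left(4 - -5\right) = 192 + \left(4 + 5\right) = 192 + 9 = 201$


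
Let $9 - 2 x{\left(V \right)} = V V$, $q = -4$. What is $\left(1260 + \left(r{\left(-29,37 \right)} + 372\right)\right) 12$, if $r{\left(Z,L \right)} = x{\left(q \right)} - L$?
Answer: $19098$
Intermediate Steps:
$x{\left(V \right)} = \frac{9}{2} - \frac{V^{2}}{2}$ ($x{\left(V \right)} = \frac{9}{2} - \frac{V V}{2} = \frac{9}{2} - \frac{V^{2}}{2}$)
$r{\left(Z,L \right)} = - \frac{7}{2} - L$ ($r{\left(Z,L \right)} = \left(\frac{9}{2} - \frac{\left(-4\right)^{2}}{2}\right) - L = \left(\frac{9}{2} - 8\right) - L = - \frac{7}{2} - L$)
$\left(1260 + \left(r{\left(-29,37 \right)} + 372\right)\right) 12 = \left(1260 + \left(\left(- \frac{7}{2} - 37\right) + 372\right)\right) 12 = \left(1260 + \left(- \frac{81}{2} + 372\right)\right) 12 = \left(1260 + \frac{663}{2}\right) 12 = \frac{3183}{2} \cdot 12 = 19098$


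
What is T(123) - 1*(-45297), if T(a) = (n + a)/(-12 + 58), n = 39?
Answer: 1041912/23 ≈ 45301.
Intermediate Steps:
T(a) = 39/46 + a/46 (T(a) = (39 + a)/(-12 + 58) = (39 + a)/46 = (39 + a)*(1/46) = 39/46 + a/46)
T(123) - 1*(-45297) = (39/46 + (1/46)*123) - 1*(-45297) = (39/46 + 123/46) + 45297 = 81/23 + 45297 = 1041912/23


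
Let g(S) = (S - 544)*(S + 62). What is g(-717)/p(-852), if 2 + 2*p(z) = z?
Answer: -825955/427 ≈ -1934.3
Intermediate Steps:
g(S) = (-544 + S)*(62 + S)
p(z) = -1 + z/2
g(-717)/p(-852) = (-33728 + (-717)² - 482*(-717))/(-1 + (½)*(-852)) = (-33728 + 514089 + 345594)/(-1 - 426) = 825955/(-427) = 825955*(-1/427) = -825955/427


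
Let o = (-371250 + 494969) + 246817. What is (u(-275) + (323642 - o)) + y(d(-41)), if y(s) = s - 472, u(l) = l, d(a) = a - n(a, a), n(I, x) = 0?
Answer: -47682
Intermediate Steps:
d(a) = a (d(a) = a - 1*0 = a + 0 = a)
o = 370536 (o = 123719 + 246817 = 370536)
y(s) = -472 + s
(u(-275) + (323642 - o)) + y(d(-41)) = (-275 + (323642 - 1*370536)) + (-472 - 41) = (-275 + (323642 - 370536)) - 513 = (-275 - 46894) - 513 = -47169 - 513 = -47682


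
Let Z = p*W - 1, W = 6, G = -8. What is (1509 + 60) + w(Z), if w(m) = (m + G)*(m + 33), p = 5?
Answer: 2871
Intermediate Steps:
Z = 29 (Z = 5*6 - 1 = 30 - 1 = 29)
w(m) = (-8 + m)*(33 + m) (w(m) = (m - 8)*(m + 33) = (-8 + m)*(33 + m))
(1509 + 60) + w(Z) = (1509 + 60) + (-264 + 29**2 + 25*29) = 1569 + (-264 + 841 + 725) = 1569 + 1302 = 2871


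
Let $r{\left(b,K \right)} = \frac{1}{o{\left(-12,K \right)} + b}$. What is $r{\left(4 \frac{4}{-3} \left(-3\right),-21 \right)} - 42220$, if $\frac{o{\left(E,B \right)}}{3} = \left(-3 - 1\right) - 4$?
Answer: $- \frac{337761}{8} \approx -42220.0$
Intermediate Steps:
$o{\left(E,B \right)} = -24$ ($o{\left(E,B \right)} = 3 \left(\left(-3 - 1\right) - 4\right) = 3 \left(-4 - 4\right) = 3 \left(-8\right) = -24$)
$r{\left(b,K \right)} = \frac{1}{-24 + b}$
$r{\left(4 \frac{4}{-3} \left(-3\right),-21 \right)} - 42220 = \frac{1}{-24 + 4 \frac{4}{-3} \left(-3\right)} - 42220 = \frac{1}{-24 + 4 \cdot 4 \left(- \frac{1}{3}\right) \left(-3\right)} - 42220 = \frac{1}{-24 + 4 \left(- \frac{4}{3}\right) \left(-3\right)} - 42220 = \frac{1}{-24 - -16} - 42220 = \frac{1}{-24 + 16} - 42220 = \frac{1}{-8} - 42220 = - \frac{1}{8} - 42220 = - \frac{337761}{8}$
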